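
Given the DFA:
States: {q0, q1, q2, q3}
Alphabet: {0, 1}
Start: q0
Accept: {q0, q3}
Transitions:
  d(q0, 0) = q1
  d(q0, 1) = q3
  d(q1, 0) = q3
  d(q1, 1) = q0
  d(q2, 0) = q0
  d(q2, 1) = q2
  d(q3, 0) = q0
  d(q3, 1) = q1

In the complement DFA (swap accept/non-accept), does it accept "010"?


Trace: q0 -> q1 -> q0 -> q1
Final: q1
Original accept: {q0, q3}
Complement: q1 is not in original accept

Yes, complement accepts (original rejects)


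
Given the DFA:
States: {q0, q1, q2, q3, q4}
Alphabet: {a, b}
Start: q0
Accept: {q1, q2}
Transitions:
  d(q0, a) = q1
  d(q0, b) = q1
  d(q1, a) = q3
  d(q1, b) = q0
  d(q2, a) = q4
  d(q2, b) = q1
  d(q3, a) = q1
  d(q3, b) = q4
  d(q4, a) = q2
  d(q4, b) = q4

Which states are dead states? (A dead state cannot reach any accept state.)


Forward reachability from each state:
  q0 -> reaches accept state q1 (live)
  q1 -> reaches accept state q1 (live)
  q2 -> reaches accept state q1 (live)
  q3 -> reaches accept state q1 (live)
  q4 -> reaches accept state q1 (live)

None (all states can reach an accept state)


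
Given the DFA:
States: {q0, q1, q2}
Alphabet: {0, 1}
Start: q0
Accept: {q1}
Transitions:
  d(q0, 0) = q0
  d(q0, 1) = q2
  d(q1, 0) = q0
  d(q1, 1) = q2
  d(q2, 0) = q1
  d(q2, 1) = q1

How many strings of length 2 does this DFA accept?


Enumerating all length-2 strings:
  "00" -> q0 [reject]
  "01" -> q2 [reject]
  "10" -> q1 [accept]
  "11" -> q1 [accept]

2 out of 4


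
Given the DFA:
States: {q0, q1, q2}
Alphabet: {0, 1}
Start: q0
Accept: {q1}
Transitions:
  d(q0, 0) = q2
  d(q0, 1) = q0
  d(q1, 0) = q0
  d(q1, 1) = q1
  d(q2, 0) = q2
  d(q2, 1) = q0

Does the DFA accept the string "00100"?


Trace: q0 -> q2 -> q2 -> q0 -> q2 -> q2
Final state: q2
Accept states: {q1}

No, rejected (final state q2 is not an accept state)


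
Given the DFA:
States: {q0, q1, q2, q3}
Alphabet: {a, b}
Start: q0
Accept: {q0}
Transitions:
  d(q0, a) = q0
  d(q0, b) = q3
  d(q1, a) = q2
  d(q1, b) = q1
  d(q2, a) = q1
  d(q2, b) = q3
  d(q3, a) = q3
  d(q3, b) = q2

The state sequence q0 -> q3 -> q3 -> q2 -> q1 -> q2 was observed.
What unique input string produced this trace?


Trace back each transition to find the symbol:
  q0 --[b]--> q3
  q3 --[a]--> q3
  q3 --[b]--> q2
  q2 --[a]--> q1
  q1 --[a]--> q2

"babaa"


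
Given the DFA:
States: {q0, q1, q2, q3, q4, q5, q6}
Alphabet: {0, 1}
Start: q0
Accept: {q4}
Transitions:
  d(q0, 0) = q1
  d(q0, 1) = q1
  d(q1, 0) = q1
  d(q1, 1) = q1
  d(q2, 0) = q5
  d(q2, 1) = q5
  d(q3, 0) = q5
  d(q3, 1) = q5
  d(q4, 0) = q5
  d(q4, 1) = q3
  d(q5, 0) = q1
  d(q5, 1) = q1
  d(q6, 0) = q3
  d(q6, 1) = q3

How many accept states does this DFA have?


Accept states listed: {q4}
Counting: q4(1)

1


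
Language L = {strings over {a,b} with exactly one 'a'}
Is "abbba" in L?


count('a') = 2

No, "abbba" is not in L


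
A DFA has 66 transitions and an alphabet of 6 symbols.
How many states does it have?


Each state has exactly one transition per symbol.
states = transitions / |alphabet| = 66 / 6 = 11

11


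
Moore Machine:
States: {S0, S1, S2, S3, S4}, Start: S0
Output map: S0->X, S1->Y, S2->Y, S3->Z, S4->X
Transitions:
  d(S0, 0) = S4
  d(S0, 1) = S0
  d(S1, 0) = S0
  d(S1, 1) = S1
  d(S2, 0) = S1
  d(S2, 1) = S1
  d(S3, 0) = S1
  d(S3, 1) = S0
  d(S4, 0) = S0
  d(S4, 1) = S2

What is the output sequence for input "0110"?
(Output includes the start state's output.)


Start: S0 (output X)
  --0--> S4 (output X)
  --1--> S2 (output Y)
  --1--> S1 (output Y)
  --0--> S0 (output X)

"XXYYX"


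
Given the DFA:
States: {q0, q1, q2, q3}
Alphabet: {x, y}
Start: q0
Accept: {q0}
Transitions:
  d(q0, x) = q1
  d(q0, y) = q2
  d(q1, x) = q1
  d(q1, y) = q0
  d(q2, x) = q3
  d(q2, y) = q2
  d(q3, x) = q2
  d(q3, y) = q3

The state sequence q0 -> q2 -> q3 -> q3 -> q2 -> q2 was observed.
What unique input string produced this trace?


Trace back each transition to find the symbol:
  q0 --[y]--> q2
  q2 --[x]--> q3
  q3 --[y]--> q3
  q3 --[x]--> q2
  q2 --[y]--> q2

"yxyxy"


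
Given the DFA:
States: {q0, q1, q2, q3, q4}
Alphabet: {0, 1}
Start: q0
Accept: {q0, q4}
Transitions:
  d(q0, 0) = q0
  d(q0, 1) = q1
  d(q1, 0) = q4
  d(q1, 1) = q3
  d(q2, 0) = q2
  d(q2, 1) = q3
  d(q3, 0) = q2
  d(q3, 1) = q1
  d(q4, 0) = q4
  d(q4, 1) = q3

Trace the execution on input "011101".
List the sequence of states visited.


Input: 011101
d(q0, 0) = q0
d(q0, 1) = q1
d(q1, 1) = q3
d(q3, 1) = q1
d(q1, 0) = q4
d(q4, 1) = q3


q0 -> q0 -> q1 -> q3 -> q1 -> q4 -> q3


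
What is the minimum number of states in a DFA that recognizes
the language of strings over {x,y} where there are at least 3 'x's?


States: count = 0, 1, ..., 2, and a final '>= 3' state.
Total: 3 + 1 = 4. Accept = '>= 3' state.

4


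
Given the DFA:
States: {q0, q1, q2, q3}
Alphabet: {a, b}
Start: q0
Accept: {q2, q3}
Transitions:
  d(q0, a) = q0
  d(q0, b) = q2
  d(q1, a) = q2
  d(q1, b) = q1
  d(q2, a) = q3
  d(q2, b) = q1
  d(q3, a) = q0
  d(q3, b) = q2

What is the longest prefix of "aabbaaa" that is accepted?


Run the DFA, marking each prefix where the state is accepting:
  "" -> q0 [reject]
  "a" -> q0 [reject]
  "aa" -> q0 [reject]
  "aab" -> q2 [accept]
  "aabb" -> q1 [reject]
  "aabba" -> q2 [accept]
  "aabbaa" -> q3 [accept]
  "aabbaaa" -> q0 [reject]

"aabbaa"


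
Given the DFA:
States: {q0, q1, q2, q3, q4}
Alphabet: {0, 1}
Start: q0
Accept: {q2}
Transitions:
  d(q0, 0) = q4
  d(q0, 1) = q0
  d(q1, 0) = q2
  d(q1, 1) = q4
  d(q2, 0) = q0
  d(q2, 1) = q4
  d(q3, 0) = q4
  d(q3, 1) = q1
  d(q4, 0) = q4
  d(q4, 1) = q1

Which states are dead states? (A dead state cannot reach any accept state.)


Forward reachability from each state:
  q0 -> reaches accept state q2 (live)
  q1 -> reaches accept state q2 (live)
  q2 -> reaches accept state q2 (live)
  q3 -> reaches accept state q2 (live)
  q4 -> reaches accept state q2 (live)

None (all states can reach an accept state)


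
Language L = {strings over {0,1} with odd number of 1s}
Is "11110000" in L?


count('1') = 4; 4 mod 2 = 0

No, "11110000" is not in L


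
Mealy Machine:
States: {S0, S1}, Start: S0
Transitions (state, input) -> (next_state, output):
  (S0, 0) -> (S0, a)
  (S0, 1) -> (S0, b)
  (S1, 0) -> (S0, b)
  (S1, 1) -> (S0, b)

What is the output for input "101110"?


Step-by-step:
  (S0, 1) -> (S0, b)
  (S0, 0) -> (S0, a)
  (S0, 1) -> (S0, b)
  (S0, 1) -> (S0, b)
  (S0, 1) -> (S0, b)
  (S0, 0) -> (S0, a)

"babbba"


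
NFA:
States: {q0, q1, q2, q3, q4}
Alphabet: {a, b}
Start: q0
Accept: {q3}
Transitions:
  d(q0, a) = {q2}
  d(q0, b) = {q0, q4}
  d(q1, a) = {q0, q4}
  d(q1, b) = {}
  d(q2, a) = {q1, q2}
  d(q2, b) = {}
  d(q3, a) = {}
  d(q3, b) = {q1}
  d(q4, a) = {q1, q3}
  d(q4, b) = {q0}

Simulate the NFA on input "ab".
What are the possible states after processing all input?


Start: {q0}
  --a--> {q2}
  --b--> {}

{} (empty set, no valid transitions)


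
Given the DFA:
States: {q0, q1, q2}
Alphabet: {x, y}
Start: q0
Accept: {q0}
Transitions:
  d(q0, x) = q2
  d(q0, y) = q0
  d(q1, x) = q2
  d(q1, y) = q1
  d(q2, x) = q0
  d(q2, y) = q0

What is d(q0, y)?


Looking up transition d(q0, y)

q0


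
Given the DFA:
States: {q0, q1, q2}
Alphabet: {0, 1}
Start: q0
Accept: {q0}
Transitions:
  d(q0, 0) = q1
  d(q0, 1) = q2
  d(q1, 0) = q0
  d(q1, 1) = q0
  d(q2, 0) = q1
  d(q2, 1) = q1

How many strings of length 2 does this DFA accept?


Enumerating all length-2 strings:
  "00" -> q0 [accept]
  "01" -> q0 [accept]
  "10" -> q1 [reject]
  "11" -> q1 [reject]

2 out of 4


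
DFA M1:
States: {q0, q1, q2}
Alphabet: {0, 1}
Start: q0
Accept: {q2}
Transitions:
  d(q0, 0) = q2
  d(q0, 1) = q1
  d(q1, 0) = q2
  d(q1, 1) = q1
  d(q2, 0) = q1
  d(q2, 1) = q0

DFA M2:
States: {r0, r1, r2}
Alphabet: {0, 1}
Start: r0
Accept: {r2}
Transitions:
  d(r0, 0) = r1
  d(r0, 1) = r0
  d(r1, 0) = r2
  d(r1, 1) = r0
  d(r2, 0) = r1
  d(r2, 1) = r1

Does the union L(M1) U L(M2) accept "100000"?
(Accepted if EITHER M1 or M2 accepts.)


M1: final=q2 accepted=True
M2: final=r1 accepted=False

Yes, union accepts


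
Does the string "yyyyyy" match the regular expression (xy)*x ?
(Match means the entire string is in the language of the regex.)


|string| = 6; first = 'y'; last = 'y'

No, "yyyyyy" does not match (xy)*x


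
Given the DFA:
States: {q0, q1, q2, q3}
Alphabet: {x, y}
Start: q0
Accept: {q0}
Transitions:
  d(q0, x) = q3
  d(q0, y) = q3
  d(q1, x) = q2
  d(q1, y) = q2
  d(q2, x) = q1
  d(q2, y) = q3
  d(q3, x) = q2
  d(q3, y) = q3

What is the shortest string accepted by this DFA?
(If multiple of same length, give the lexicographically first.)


BFS by string length (lex-first path to each state shown):
  len 0: q0<-""
Found accept state at length 0.

"" (empty string)


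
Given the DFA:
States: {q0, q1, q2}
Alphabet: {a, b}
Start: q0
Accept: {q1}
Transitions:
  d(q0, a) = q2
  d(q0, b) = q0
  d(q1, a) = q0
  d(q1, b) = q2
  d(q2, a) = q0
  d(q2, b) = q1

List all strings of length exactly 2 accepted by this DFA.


All strings of length 2: 4 total
Accepted: 1

"ab"


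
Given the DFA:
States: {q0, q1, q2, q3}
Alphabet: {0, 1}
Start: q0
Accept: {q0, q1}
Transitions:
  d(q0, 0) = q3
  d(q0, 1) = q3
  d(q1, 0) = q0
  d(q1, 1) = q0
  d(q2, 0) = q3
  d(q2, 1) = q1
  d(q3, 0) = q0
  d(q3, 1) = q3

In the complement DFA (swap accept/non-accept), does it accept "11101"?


Trace: q0 -> q3 -> q3 -> q3 -> q0 -> q3
Final: q3
Original accept: {q0, q1}
Complement: q3 is not in original accept

Yes, complement accepts (original rejects)


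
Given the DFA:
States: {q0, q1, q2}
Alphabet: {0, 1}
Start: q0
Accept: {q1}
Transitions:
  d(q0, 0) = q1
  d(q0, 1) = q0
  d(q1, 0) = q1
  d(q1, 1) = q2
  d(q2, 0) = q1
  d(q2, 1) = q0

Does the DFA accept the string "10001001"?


Trace: q0 -> q0 -> q1 -> q1 -> q1 -> q2 -> q1 -> q1 -> q2
Final state: q2
Accept states: {q1}

No, rejected (final state q2 is not an accept state)


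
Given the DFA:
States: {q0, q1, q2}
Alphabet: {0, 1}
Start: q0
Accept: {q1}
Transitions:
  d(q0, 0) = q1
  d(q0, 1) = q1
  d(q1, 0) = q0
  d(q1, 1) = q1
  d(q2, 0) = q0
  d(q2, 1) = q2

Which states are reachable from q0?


BFS from q0:
  layer 0: {q0}
  layer 1: {q1}

{q0, q1}


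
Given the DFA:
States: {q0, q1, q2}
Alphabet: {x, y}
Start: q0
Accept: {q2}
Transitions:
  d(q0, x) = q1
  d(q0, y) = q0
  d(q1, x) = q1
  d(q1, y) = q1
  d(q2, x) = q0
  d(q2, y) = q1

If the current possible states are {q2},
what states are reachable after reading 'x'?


Apply transition on 'x' from each current state:
  d(q2, x) = q0

{q0}


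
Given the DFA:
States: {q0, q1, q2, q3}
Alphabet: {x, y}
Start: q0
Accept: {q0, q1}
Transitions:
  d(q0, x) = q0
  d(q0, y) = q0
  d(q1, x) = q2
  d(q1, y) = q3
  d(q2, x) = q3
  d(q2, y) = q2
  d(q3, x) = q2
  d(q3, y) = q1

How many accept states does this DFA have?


Accept states listed: {q0, q1}
Counting: q0(1) q1(2)

2


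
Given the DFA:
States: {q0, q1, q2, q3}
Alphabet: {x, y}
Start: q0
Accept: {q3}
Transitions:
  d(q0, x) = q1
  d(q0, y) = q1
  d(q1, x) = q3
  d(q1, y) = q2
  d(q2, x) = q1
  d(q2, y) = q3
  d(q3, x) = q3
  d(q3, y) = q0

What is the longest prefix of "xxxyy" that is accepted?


Run the DFA, marking each prefix where the state is accepting:
  "" -> q0 [reject]
  "x" -> q1 [reject]
  "xx" -> q3 [accept]
  "xxx" -> q3 [accept]
  "xxxy" -> q0 [reject]
  "xxxyy" -> q1 [reject]

"xxx"


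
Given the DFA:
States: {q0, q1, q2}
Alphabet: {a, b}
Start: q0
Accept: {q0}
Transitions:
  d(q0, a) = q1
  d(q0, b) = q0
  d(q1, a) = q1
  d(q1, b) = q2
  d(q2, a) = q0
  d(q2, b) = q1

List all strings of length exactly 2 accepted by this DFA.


All strings of length 2: 4 total
Accepted: 1

"bb"


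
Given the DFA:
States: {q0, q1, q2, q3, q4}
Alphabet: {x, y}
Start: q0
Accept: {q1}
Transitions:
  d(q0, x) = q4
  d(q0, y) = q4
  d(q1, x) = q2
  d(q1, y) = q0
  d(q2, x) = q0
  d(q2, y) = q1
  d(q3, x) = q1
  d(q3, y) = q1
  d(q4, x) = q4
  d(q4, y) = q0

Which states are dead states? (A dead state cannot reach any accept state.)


Forward reachability from each state:
  q0 -> reaches {q0, q4}, no accept state (dead)
  q1 -> reaches accept state q1 (live)
  q2 -> reaches accept state q1 (live)
  q3 -> reaches accept state q1 (live)
  q4 -> reaches {q0, q4}, no accept state (dead)

{q0, q4}


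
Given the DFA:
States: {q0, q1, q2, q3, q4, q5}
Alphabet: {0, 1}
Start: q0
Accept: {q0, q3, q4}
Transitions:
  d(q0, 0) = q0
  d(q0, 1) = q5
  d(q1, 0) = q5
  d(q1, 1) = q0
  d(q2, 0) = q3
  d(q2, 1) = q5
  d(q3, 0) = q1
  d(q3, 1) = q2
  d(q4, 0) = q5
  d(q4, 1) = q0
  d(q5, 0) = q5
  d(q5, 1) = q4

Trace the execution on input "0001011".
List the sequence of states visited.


Input: 0001011
d(q0, 0) = q0
d(q0, 0) = q0
d(q0, 0) = q0
d(q0, 1) = q5
d(q5, 0) = q5
d(q5, 1) = q4
d(q4, 1) = q0


q0 -> q0 -> q0 -> q0 -> q5 -> q5 -> q4 -> q0


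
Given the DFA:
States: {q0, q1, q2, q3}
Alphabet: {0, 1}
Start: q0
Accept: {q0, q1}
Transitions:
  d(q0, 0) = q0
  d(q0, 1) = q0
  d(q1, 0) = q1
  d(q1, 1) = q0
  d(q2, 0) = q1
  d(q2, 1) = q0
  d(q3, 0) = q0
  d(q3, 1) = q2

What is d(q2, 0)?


Looking up transition d(q2, 0)

q1


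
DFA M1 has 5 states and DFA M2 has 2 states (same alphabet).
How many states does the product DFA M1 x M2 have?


Product construction pairs every M1 state with every M2 state.
5 * 2 = 10

10


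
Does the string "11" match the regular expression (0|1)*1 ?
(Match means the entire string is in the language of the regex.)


|string| = 2; first = '1'; last = '1'

Yes, "11" matches (0|1)*1


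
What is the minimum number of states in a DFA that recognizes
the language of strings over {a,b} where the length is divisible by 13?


States track (length) mod 13.
Need 13 states: one per remainder 0..12; accept = remainder 0.

13


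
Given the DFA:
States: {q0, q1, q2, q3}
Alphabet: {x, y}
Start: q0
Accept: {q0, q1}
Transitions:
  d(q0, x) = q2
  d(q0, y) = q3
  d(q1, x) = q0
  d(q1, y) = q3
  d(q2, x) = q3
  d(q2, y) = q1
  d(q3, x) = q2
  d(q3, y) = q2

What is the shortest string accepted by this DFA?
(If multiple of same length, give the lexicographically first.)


BFS by string length (lex-first path to each state shown):
  len 0: q0<-""
Found accept state at length 0.

"" (empty string)


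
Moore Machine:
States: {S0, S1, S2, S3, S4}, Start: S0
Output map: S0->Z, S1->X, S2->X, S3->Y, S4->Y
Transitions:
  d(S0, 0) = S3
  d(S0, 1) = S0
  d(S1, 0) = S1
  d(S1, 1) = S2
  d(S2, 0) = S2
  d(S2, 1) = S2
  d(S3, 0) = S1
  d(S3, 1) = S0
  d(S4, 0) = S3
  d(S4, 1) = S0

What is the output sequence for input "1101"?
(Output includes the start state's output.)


Start: S0 (output Z)
  --1--> S0 (output Z)
  --1--> S0 (output Z)
  --0--> S3 (output Y)
  --1--> S0 (output Z)

"ZZZYZ"


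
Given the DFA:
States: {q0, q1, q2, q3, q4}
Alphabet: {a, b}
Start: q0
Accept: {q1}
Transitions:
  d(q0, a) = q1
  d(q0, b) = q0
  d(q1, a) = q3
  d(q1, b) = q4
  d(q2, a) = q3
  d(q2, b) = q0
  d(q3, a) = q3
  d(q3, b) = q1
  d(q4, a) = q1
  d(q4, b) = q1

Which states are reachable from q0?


BFS from q0:
  layer 0: {q0}
  layer 1: {q1}
  layer 2: {q3, q4}

{q0, q1, q3, q4}


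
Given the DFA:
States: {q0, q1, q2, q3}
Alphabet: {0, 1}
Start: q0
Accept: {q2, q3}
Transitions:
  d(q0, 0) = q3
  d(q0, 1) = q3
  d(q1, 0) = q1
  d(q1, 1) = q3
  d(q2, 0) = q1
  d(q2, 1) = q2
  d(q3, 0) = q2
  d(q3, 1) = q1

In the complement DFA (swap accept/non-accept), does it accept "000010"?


Trace: q0 -> q3 -> q2 -> q1 -> q1 -> q3 -> q2
Final: q2
Original accept: {q2, q3}
Complement: q2 is in original accept

No, complement rejects (original accepts)


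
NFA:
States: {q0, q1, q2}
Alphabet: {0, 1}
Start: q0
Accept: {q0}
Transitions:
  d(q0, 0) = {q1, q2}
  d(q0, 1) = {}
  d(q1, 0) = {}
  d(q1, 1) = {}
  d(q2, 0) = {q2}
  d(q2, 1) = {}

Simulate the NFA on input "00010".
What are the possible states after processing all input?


Start: {q0}
  --0--> {q1, q2}
  --0--> {q2}
  --0--> {q2}
  --1--> {}
  --0--> {}

{} (empty set, no valid transitions)


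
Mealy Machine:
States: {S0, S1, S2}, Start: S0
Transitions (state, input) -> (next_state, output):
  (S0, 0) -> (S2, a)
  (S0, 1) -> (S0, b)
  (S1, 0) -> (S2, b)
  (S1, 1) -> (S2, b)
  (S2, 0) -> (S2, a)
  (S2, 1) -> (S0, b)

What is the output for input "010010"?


Step-by-step:
  (S0, 0) -> (S2, a)
  (S2, 1) -> (S0, b)
  (S0, 0) -> (S2, a)
  (S2, 0) -> (S2, a)
  (S2, 1) -> (S0, b)
  (S0, 0) -> (S2, a)

"abaaba"


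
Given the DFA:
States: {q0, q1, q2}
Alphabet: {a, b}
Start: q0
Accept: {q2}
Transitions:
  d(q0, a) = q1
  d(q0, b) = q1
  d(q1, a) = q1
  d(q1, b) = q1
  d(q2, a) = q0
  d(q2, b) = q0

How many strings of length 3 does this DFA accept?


Enumerating all length-3 strings:
  "aaa" -> q1 [reject]
  "aab" -> q1 [reject]
  "aba" -> q1 [reject]
  "abb" -> q1 [reject]
  "baa" -> q1 [reject]
  "bab" -> q1 [reject]
  "bba" -> q1 [reject]
  "bbb" -> q1 [reject]

0 out of 8


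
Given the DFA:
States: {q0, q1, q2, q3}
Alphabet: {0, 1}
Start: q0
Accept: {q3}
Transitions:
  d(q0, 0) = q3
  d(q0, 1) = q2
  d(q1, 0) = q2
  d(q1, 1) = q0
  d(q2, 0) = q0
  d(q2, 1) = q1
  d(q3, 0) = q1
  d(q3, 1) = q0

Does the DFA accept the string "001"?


Trace: q0 -> q3 -> q1 -> q0
Final state: q0
Accept states: {q3}

No, rejected (final state q0 is not an accept state)


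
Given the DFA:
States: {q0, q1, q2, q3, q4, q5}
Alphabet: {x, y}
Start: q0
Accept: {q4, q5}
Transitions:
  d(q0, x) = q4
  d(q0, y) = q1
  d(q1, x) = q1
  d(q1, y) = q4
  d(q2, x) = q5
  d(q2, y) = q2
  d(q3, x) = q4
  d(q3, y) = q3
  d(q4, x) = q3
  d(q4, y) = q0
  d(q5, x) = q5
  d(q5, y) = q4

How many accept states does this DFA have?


Accept states listed: {q4, q5}
Counting: q4(1) q5(2)

2


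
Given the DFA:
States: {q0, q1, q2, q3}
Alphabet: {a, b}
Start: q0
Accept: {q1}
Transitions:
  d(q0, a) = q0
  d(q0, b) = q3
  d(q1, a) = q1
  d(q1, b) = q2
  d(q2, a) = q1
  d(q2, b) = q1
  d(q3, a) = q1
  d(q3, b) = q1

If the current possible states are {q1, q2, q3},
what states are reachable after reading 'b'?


Apply transition on 'b' from each current state:
  d(q1, b) = q2
  d(q2, b) = q1
  d(q3, b) = q1

{q1, q2}


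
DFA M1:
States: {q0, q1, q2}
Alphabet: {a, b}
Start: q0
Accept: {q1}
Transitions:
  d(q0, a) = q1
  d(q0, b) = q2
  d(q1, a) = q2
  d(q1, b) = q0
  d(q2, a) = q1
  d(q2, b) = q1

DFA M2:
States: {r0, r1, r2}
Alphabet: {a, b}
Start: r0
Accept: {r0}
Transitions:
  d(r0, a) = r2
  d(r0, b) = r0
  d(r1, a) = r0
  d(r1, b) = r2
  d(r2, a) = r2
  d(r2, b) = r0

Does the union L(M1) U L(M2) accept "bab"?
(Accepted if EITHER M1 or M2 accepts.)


M1: final=q0 accepted=False
M2: final=r0 accepted=True

Yes, union accepts


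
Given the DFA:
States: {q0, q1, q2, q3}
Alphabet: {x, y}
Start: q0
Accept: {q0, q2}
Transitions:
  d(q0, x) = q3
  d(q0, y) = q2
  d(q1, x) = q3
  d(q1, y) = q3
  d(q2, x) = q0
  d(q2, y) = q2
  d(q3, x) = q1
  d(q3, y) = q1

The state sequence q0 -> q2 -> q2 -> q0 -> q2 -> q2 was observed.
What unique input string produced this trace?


Trace back each transition to find the symbol:
  q0 --[y]--> q2
  q2 --[y]--> q2
  q2 --[x]--> q0
  q0 --[y]--> q2
  q2 --[y]--> q2

"yyxyy"


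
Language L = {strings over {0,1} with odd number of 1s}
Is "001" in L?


count('1') = 1; 1 mod 2 = 1

Yes, "001" is in L


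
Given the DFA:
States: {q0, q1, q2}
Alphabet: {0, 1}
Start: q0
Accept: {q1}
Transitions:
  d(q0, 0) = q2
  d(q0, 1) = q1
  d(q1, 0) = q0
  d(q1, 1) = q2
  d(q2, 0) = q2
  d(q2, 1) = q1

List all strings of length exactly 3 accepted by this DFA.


All strings of length 3: 8 total
Accepted: 3

"001", "101", "111"


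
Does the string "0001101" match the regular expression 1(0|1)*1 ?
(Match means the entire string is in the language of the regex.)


|string| = 7; first = '0'; last = '1'

No, "0001101" does not match 1(0|1)*1


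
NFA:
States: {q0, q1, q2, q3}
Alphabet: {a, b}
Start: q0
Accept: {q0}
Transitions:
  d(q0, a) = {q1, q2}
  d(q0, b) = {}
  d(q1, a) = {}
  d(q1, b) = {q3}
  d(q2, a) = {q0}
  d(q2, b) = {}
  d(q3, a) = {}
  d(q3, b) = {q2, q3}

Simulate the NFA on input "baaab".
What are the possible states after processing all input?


Start: {q0}
  --b--> {}
  --a--> {}
  --a--> {}
  --a--> {}
  --b--> {}

{} (empty set, no valid transitions)


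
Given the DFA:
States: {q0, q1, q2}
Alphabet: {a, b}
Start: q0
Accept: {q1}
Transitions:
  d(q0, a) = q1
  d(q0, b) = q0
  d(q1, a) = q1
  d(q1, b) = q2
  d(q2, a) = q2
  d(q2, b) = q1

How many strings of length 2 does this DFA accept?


Enumerating all length-2 strings:
  "aa" -> q1 [accept]
  "ab" -> q2 [reject]
  "ba" -> q1 [accept]
  "bb" -> q0 [reject]

2 out of 4


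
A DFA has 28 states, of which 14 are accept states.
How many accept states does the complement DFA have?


Complement swaps accept and non-accept states.
28 - 14 = 14

14


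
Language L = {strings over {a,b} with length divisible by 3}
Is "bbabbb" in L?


length = 6; 6 mod 3 = 0

Yes, "bbabbb" is in L


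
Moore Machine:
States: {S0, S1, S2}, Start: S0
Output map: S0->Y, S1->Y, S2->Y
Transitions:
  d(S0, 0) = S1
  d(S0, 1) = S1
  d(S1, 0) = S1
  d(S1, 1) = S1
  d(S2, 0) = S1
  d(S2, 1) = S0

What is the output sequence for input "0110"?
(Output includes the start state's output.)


Start: S0 (output Y)
  --0--> S1 (output Y)
  --1--> S1 (output Y)
  --1--> S1 (output Y)
  --0--> S1 (output Y)

"YYYYY"


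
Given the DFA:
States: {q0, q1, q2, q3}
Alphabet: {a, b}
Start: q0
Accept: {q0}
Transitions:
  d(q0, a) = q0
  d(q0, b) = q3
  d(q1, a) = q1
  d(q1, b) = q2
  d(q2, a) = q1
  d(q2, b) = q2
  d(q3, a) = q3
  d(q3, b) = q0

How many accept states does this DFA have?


Accept states listed: {q0}
Counting: q0(1)

1


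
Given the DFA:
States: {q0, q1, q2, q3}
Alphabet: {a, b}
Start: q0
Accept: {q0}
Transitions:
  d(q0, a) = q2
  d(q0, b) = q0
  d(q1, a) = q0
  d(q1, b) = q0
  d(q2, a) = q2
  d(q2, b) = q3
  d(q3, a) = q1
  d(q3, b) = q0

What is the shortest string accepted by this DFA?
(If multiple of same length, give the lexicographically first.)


BFS by string length (lex-first path to each state shown):
  len 0: q0<-""
Found accept state at length 0.

"" (empty string)


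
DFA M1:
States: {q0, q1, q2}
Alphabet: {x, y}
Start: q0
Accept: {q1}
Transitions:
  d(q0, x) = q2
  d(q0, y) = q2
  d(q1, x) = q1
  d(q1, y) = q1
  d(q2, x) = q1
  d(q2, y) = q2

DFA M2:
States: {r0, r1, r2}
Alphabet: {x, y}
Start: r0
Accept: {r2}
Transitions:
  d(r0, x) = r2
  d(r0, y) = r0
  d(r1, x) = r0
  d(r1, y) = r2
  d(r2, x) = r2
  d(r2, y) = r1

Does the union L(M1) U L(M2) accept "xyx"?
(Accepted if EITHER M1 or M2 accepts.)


M1: final=q1 accepted=True
M2: final=r0 accepted=False

Yes, union accepts


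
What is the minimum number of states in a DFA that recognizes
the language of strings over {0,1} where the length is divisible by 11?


States track (length) mod 11.
Need 11 states: one per remainder 0..10; accept = remainder 0.

11


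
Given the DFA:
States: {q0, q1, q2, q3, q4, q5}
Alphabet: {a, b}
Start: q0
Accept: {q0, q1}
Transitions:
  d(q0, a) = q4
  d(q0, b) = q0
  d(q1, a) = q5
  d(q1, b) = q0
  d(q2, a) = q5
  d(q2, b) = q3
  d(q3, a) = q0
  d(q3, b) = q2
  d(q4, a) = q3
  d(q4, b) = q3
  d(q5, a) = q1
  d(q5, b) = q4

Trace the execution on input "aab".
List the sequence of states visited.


Input: aab
d(q0, a) = q4
d(q4, a) = q3
d(q3, b) = q2


q0 -> q4 -> q3 -> q2


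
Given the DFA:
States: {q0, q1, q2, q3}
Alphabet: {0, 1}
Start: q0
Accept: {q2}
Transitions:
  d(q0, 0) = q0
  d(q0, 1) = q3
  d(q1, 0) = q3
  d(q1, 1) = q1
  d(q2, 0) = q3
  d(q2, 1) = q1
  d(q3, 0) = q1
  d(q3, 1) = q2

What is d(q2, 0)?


Looking up transition d(q2, 0)

q3


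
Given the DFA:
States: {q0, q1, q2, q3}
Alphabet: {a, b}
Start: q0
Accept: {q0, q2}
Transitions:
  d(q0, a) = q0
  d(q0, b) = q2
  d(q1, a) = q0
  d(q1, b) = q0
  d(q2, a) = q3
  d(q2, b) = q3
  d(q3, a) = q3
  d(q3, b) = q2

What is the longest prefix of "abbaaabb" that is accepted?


Run the DFA, marking each prefix where the state is accepting:
  "" -> q0 [accept]
  "a" -> q0 [accept]
  "ab" -> q2 [accept]
  "abb" -> q3 [reject]
  "abba" -> q3 [reject]
  "abbaa" -> q3 [reject]
  "abbaaa" -> q3 [reject]
  "abbaaab" -> q2 [accept]
  "abbaaabb" -> q3 [reject]

"abbaaab"


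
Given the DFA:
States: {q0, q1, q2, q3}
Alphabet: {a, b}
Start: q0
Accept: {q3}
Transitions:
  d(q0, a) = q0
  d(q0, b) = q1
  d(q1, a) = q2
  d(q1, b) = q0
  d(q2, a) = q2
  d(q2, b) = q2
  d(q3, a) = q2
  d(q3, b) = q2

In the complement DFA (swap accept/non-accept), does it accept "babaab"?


Trace: q0 -> q1 -> q2 -> q2 -> q2 -> q2 -> q2
Final: q2
Original accept: {q3}
Complement: q2 is not in original accept

Yes, complement accepts (original rejects)


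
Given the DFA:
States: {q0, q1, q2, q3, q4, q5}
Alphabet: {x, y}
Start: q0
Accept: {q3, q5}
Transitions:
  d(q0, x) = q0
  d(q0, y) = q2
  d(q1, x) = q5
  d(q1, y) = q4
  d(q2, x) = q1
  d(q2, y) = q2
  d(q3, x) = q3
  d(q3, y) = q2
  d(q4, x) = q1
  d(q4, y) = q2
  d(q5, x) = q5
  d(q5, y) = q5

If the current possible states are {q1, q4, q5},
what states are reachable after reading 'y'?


Apply transition on 'y' from each current state:
  d(q1, y) = q4
  d(q4, y) = q2
  d(q5, y) = q5

{q2, q4, q5}


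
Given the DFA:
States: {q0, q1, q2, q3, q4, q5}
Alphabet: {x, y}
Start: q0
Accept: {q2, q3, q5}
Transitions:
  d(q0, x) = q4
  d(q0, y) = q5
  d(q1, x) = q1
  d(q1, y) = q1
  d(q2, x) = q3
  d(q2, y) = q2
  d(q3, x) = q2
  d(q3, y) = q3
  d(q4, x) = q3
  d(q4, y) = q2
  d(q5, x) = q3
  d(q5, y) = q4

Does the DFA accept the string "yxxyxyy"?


Trace: q0 -> q5 -> q3 -> q2 -> q2 -> q3 -> q3 -> q3
Final state: q3
Accept states: {q2, q3, q5}

Yes, accepted (final state q3 is an accept state)


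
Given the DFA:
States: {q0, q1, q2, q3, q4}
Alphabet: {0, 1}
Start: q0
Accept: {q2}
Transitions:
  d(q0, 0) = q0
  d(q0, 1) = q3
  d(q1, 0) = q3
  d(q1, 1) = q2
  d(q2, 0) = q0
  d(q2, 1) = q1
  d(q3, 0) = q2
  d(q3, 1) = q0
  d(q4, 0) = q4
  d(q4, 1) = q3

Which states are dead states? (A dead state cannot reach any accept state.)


Forward reachability from each state:
  q0 -> reaches accept state q2 (live)
  q1 -> reaches accept state q2 (live)
  q2 -> reaches accept state q2 (live)
  q3 -> reaches accept state q2 (live)
  q4 -> reaches accept state q2 (live)

None (all states can reach an accept state)


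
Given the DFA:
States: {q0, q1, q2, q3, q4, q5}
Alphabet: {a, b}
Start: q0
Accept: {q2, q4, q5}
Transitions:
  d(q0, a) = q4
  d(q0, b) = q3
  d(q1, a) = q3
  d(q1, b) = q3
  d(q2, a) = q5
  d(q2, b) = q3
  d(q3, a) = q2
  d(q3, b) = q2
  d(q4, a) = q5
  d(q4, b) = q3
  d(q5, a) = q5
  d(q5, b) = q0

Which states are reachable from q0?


BFS from q0:
  layer 0: {q0}
  layer 1: {q3, q4}
  layer 2: {q2, q5}

{q0, q2, q3, q4, q5}


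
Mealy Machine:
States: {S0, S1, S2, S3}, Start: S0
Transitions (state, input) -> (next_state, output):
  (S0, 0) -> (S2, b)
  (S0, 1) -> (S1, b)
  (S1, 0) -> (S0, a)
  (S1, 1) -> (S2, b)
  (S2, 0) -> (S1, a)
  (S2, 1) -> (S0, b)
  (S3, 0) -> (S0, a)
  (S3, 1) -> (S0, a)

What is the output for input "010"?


Step-by-step:
  (S0, 0) -> (S2, b)
  (S2, 1) -> (S0, b)
  (S0, 0) -> (S2, b)

"bbb"


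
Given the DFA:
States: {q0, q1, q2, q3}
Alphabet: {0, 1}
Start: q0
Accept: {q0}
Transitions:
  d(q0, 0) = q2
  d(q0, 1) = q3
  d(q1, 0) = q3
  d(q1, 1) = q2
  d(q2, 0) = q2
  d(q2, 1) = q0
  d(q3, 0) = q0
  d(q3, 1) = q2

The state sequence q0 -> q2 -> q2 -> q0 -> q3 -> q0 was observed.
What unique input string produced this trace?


Trace back each transition to find the symbol:
  q0 --[0]--> q2
  q2 --[0]--> q2
  q2 --[1]--> q0
  q0 --[1]--> q3
  q3 --[0]--> q0

"00110"


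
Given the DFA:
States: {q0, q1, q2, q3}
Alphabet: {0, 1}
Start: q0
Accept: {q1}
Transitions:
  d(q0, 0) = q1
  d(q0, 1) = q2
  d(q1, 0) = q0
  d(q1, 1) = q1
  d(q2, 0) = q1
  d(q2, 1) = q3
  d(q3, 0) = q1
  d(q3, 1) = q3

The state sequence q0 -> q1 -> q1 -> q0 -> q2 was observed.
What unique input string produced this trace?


Trace back each transition to find the symbol:
  q0 --[0]--> q1
  q1 --[1]--> q1
  q1 --[0]--> q0
  q0 --[1]--> q2

"0101"


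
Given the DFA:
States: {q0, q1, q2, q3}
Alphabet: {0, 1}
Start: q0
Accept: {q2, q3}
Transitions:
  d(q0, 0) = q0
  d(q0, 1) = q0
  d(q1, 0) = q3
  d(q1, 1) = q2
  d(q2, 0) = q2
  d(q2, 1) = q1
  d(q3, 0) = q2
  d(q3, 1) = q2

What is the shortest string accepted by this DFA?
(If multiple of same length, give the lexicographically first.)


BFS by string length (lex-first path to each state shown):
  len 0: q0<-""
  len 1: q0<-"0"
  len 2: q0<-"00"
  len 3: q0<-"000"
  len 4: q0<-"0000"
  len 5: q0<-"00000"
  len 6: q0<-"000000"
  len 7: q0<-"0000000"
  len 8: q0<-"00000000"

No string accepted (empty language)


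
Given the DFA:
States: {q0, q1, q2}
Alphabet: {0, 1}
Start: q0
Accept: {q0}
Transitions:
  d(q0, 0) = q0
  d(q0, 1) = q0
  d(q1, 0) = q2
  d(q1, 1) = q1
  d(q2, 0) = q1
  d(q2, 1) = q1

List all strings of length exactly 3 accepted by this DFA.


All strings of length 3: 8 total
Accepted: 8

"000", "001", "010", "011", "100", "101", "110", "111"


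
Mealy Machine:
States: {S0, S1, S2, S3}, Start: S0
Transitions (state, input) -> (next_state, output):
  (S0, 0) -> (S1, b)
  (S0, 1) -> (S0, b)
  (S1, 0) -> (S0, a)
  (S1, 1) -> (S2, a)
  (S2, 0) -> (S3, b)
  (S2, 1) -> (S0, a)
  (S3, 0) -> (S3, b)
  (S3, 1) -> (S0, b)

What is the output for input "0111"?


Step-by-step:
  (S0, 0) -> (S1, b)
  (S1, 1) -> (S2, a)
  (S2, 1) -> (S0, a)
  (S0, 1) -> (S0, b)

"baab"


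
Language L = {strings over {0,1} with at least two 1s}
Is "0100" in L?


count('1') = 1

No, "0100" is not in L


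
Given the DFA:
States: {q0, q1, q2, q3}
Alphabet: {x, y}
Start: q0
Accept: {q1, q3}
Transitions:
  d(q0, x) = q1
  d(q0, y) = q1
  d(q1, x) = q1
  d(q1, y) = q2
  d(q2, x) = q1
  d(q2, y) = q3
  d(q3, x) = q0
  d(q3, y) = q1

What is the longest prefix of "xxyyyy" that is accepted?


Run the DFA, marking each prefix where the state is accepting:
  "" -> q0 [reject]
  "x" -> q1 [accept]
  "xx" -> q1 [accept]
  "xxy" -> q2 [reject]
  "xxyy" -> q3 [accept]
  "xxyyy" -> q1 [accept]
  "xxyyyy" -> q2 [reject]

"xxyyy"


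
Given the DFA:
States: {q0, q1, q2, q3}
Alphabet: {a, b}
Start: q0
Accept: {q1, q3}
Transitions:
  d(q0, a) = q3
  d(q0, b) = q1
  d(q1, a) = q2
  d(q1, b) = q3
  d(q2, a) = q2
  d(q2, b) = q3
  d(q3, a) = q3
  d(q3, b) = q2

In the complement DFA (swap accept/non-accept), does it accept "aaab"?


Trace: q0 -> q3 -> q3 -> q3 -> q2
Final: q2
Original accept: {q1, q3}
Complement: q2 is not in original accept

Yes, complement accepts (original rejects)


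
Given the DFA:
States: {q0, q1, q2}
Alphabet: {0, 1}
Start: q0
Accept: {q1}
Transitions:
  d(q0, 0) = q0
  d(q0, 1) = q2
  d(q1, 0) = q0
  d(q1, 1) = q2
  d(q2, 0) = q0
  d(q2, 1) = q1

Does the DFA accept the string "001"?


Trace: q0 -> q0 -> q0 -> q2
Final state: q2
Accept states: {q1}

No, rejected (final state q2 is not an accept state)


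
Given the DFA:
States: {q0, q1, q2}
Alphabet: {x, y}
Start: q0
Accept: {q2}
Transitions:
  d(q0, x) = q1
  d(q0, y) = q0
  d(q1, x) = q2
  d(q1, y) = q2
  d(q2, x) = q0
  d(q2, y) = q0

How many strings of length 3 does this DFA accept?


Enumerating all length-3 strings:
  "xxx" -> q0 [reject]
  "xxy" -> q0 [reject]
  "xyx" -> q0 [reject]
  "xyy" -> q0 [reject]
  "yxx" -> q2 [accept]
  "yxy" -> q2 [accept]
  "yyx" -> q1 [reject]
  "yyy" -> q0 [reject]

2 out of 8


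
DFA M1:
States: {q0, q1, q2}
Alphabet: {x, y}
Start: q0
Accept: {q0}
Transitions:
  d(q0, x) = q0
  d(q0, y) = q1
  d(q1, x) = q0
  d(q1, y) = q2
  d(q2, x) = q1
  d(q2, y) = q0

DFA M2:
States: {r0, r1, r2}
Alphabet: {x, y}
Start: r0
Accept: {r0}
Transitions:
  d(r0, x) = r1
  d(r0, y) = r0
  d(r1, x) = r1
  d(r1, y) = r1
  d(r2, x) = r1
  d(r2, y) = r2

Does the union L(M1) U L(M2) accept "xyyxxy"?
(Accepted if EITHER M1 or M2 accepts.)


M1: final=q1 accepted=False
M2: final=r1 accepted=False

No, union rejects (neither accepts)


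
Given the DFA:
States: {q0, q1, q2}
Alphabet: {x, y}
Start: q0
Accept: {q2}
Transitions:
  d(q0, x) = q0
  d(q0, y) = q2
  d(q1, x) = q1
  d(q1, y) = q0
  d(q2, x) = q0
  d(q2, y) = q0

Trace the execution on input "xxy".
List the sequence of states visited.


Input: xxy
d(q0, x) = q0
d(q0, x) = q0
d(q0, y) = q2


q0 -> q0 -> q0 -> q2


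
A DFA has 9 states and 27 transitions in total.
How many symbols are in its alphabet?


Each state has exactly one transition per symbol.
|alphabet| = transitions / states = 27 / 9 = 3

3


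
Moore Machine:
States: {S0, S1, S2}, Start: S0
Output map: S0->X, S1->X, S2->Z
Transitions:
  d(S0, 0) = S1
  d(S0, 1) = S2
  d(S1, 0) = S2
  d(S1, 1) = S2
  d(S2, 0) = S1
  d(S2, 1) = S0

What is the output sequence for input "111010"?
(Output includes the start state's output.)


Start: S0 (output X)
  --1--> S2 (output Z)
  --1--> S0 (output X)
  --1--> S2 (output Z)
  --0--> S1 (output X)
  --1--> S2 (output Z)
  --0--> S1 (output X)

"XZXZXZX"


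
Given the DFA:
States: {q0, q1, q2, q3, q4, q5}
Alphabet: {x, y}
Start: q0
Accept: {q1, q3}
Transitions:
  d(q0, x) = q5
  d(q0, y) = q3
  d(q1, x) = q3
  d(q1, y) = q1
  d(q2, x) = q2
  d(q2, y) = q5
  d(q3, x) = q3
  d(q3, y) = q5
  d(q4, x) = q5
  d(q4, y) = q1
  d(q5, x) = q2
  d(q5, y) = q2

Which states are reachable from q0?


BFS from q0:
  layer 0: {q0}
  layer 1: {q3, q5}
  layer 2: {q2}

{q0, q2, q3, q5}


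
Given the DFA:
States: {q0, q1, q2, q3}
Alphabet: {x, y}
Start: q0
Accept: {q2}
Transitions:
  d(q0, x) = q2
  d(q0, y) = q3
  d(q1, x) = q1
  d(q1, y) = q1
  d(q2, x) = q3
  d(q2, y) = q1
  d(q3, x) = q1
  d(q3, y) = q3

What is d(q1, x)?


Looking up transition d(q1, x)

q1


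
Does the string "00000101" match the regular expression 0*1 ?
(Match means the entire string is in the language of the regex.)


|string| = 8; first = '0'; last = '1'

No, "00000101" does not match 0*1


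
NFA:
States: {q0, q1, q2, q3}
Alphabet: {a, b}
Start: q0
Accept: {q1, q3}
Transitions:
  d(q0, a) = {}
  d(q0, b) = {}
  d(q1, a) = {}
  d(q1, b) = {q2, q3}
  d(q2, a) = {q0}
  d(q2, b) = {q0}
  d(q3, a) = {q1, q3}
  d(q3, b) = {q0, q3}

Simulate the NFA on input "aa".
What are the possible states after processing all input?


Start: {q0}
  --a--> {}
  --a--> {}

{} (empty set, no valid transitions)


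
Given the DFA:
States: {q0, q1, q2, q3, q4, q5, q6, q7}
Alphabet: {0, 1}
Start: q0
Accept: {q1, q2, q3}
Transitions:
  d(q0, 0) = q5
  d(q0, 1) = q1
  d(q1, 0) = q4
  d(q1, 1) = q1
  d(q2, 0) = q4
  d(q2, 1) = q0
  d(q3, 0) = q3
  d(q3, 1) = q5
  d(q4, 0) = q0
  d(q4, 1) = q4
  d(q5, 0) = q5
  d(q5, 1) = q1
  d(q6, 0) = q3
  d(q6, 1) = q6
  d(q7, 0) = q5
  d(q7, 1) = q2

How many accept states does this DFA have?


Accept states listed: {q1, q2, q3}
Counting: q1(1) q2(2) q3(3)

3


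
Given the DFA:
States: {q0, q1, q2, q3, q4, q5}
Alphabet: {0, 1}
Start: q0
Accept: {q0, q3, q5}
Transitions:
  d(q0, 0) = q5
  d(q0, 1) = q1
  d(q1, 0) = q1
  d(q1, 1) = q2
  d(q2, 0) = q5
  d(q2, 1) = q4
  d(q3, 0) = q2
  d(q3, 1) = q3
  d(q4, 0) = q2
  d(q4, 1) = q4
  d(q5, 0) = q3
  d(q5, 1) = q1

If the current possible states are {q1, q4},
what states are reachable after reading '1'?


Apply transition on '1' from each current state:
  d(q1, 1) = q2
  d(q4, 1) = q4

{q2, q4}


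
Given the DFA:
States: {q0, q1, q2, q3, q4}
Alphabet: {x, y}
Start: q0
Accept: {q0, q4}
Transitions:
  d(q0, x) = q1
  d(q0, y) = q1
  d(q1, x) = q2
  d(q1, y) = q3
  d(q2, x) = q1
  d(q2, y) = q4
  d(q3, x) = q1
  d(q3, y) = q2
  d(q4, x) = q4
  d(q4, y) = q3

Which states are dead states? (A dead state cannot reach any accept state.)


Forward reachability from each state:
  q0 -> reaches accept state q0 (live)
  q1 -> reaches accept state q4 (live)
  q2 -> reaches accept state q4 (live)
  q3 -> reaches accept state q4 (live)
  q4 -> reaches accept state q4 (live)

None (all states can reach an accept state)


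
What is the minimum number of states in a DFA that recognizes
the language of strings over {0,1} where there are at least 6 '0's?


States: count = 0, 1, ..., 5, and a final '>= 6' state.
Total: 6 + 1 = 7. Accept = '>= 6' state.

7


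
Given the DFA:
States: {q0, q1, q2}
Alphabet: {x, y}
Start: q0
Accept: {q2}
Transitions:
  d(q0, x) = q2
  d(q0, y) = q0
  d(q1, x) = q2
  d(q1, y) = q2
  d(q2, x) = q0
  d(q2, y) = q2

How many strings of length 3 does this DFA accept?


Enumerating all length-3 strings:
  "xxx" -> q2 [accept]
  "xxy" -> q0 [reject]
  "xyx" -> q0 [reject]
  "xyy" -> q2 [accept]
  "yxx" -> q0 [reject]
  "yxy" -> q2 [accept]
  "yyx" -> q2 [accept]
  "yyy" -> q0 [reject]

4 out of 8


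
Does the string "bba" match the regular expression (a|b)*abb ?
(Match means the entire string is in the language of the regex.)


|string| = 3; first = 'b'; last = 'a'

No, "bba" does not match (a|b)*abb


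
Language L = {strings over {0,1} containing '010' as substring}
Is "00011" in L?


'010' does not occur

No, "00011" is not in L


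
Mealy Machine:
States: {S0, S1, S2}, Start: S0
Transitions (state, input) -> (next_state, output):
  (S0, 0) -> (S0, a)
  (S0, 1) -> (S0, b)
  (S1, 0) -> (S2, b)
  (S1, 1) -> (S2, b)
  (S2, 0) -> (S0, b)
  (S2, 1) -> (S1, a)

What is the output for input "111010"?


Step-by-step:
  (S0, 1) -> (S0, b)
  (S0, 1) -> (S0, b)
  (S0, 1) -> (S0, b)
  (S0, 0) -> (S0, a)
  (S0, 1) -> (S0, b)
  (S0, 0) -> (S0, a)

"bbbaba"


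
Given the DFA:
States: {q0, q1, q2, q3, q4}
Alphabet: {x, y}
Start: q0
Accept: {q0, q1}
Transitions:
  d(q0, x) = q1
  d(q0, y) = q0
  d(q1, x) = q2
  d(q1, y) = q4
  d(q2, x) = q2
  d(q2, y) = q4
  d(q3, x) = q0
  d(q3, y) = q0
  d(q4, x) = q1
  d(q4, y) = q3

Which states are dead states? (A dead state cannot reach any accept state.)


Forward reachability from each state:
  q0 -> reaches accept state q0 (live)
  q1 -> reaches accept state q0 (live)
  q2 -> reaches accept state q0 (live)
  q3 -> reaches accept state q0 (live)
  q4 -> reaches accept state q0 (live)

None (all states can reach an accept state)


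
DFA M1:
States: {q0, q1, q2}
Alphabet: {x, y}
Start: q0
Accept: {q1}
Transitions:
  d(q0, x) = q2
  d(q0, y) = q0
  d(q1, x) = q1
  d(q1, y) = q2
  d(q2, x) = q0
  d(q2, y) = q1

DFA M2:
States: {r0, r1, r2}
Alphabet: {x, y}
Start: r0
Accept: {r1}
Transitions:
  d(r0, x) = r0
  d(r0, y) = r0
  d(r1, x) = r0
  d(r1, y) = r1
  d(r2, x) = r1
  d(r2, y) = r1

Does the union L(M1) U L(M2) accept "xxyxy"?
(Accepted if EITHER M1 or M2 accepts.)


M1: final=q1 accepted=True
M2: final=r0 accepted=False

Yes, union accepts


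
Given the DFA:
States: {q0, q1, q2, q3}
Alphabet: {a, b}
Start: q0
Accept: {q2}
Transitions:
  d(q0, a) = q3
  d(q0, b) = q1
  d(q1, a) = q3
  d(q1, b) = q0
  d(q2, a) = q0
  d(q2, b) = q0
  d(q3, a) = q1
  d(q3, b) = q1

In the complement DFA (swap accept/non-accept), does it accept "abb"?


Trace: q0 -> q3 -> q1 -> q0
Final: q0
Original accept: {q2}
Complement: q0 is not in original accept

Yes, complement accepts (original rejects)


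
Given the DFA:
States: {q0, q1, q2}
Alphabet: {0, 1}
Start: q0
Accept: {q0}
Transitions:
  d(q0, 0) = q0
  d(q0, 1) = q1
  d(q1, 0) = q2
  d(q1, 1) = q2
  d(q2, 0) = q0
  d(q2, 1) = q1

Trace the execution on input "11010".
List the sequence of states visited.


Input: 11010
d(q0, 1) = q1
d(q1, 1) = q2
d(q2, 0) = q0
d(q0, 1) = q1
d(q1, 0) = q2


q0 -> q1 -> q2 -> q0 -> q1 -> q2


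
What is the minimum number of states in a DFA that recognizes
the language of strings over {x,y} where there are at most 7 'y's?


States: count = 0, 1, ..., 7 (all accepting; 8 states), plus a dead state for count > 7.
Total: 8 + 1 = 9.

9


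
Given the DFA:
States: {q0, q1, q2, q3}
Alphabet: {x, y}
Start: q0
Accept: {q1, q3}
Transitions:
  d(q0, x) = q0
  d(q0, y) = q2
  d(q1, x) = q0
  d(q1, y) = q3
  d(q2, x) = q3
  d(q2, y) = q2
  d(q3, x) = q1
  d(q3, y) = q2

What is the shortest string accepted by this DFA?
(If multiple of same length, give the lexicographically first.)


BFS by string length (lex-first path to each state shown):
  len 0: q0<-""
  len 1: q0<-"x", q2<-"y"
  len 2: q0<-"xx", q2<-"xy", q3<-"yx"
Found accept state at length 2.

"yx"
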